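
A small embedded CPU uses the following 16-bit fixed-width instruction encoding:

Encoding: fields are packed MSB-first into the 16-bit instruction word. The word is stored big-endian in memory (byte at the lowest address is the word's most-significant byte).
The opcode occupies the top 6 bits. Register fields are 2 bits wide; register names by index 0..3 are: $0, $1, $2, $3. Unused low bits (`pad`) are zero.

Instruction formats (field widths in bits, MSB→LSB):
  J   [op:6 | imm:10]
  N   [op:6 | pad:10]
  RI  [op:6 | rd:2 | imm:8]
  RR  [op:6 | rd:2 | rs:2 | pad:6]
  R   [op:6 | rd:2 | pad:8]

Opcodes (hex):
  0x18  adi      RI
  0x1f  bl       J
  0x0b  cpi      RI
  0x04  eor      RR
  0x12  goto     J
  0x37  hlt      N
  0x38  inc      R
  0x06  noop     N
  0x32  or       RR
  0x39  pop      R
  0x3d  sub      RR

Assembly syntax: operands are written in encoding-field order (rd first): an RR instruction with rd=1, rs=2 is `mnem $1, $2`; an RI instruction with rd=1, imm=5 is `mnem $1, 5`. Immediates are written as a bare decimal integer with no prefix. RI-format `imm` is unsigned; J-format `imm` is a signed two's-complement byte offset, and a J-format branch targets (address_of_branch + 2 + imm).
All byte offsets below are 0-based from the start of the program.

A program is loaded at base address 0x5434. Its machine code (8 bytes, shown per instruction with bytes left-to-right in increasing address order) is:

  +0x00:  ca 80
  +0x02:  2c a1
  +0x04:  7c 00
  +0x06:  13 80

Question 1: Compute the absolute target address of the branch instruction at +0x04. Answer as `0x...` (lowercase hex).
0x543a

off 0x04: read 7c 00 as big → 0x7c00
  op=0x7c00>>10=0x1f ⇒ bl (J)
  imm: (w>>0)&0x3ff=0x0 → 0
  target = base 0x5434 + off 0x04 + 2 + imm 0 = 0x543a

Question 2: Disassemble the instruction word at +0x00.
or $2, $2

+0x00: ca 80 ⇒ word 0xca80 (big)
  op=0xca80>>10=0x32 ⇒ or (RR)
  [9:8] rd=2 = $2
  [7:6] rs=2 = $2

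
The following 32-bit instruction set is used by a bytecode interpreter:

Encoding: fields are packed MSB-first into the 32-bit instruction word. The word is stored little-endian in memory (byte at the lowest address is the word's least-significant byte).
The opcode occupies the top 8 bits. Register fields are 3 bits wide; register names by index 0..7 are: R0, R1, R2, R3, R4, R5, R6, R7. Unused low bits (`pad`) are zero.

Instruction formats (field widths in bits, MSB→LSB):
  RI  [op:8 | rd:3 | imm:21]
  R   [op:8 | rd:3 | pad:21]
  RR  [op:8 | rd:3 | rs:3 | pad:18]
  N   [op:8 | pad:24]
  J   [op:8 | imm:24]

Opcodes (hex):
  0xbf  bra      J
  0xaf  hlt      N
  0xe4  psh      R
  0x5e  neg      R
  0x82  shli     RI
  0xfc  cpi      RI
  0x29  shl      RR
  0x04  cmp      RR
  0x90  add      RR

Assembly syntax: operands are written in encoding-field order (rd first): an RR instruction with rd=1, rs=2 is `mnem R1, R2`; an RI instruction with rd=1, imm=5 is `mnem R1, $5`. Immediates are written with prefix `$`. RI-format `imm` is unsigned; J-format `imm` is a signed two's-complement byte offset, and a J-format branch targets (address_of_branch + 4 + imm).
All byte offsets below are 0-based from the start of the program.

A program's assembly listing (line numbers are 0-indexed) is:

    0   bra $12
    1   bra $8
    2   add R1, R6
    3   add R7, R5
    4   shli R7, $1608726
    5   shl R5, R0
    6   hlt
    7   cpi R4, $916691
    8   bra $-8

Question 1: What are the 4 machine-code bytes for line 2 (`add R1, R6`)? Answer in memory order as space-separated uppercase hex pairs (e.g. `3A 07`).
L2: add op=0x90:8|rd=1:3|rs=6:3|pad=0:18 ⇒ 0x90380000 ⇒ little 00 00 38 90

00 00 38 90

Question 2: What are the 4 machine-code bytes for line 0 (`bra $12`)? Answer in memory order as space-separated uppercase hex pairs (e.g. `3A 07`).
line 0 (bra): pack op=0xbf:8|imm=12:24 = 0xbf00000c; little→ 0c 00 00 bf

0C 00 00 BF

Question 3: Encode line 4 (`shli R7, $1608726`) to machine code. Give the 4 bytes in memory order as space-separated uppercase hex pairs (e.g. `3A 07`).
16 8C F8 82

L4: shli op=0x82:8|rd=7:3|imm=1608726:21 ⇒ 0x82f88c16 ⇒ little 16 8c f8 82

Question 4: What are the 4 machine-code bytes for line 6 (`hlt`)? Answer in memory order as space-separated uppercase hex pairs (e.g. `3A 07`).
6. hlt fields op=0xaf:8|pad=0:24 → word af000000h → 00 00 00 af

00 00 00 AF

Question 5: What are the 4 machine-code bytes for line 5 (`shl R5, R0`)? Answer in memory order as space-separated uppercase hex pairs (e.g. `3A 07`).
00 00 A0 29

5. shl fields op=0x29:8|rd=5:3|rs=0:3|pad=0:18 → word 29a00000h → 00 00 a0 29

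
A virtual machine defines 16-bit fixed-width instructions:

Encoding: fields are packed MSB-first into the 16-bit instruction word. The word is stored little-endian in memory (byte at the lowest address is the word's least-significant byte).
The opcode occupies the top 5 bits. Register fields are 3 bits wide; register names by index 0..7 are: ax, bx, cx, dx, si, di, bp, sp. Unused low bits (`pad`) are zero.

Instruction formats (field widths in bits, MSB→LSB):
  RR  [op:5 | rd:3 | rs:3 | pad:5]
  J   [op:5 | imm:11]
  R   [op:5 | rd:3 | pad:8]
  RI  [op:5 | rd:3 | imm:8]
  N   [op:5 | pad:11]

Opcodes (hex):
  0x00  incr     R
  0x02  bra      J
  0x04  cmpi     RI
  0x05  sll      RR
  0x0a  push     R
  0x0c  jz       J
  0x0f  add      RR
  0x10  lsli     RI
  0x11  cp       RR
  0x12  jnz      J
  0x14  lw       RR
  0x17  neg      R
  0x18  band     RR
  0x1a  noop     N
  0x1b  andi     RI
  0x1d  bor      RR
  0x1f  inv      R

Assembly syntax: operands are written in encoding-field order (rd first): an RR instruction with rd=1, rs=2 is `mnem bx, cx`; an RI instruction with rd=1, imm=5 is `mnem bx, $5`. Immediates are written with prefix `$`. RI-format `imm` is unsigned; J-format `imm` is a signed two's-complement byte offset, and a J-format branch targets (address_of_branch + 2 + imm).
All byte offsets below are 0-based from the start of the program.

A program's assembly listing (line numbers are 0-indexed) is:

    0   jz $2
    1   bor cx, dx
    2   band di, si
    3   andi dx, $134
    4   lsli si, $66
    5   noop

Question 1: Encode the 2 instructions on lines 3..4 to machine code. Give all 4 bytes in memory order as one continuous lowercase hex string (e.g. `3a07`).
86db4284

line 3 (andi): pack op=0x1b:5|rd=3:3|imm=134:8 = 0xdb86; little→ 86 db
line 4 (lsli): pack op=0x10:5|rd=4:3|imm=66:8 = 0x8442; little→ 42 84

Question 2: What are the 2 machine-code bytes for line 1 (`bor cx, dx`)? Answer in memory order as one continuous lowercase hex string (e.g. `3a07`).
line 1 (bor): pack op=0x1d:5|rd=2:3|rs=3:3|pad=0:5 = 0xea60; little→ 60 ea

60ea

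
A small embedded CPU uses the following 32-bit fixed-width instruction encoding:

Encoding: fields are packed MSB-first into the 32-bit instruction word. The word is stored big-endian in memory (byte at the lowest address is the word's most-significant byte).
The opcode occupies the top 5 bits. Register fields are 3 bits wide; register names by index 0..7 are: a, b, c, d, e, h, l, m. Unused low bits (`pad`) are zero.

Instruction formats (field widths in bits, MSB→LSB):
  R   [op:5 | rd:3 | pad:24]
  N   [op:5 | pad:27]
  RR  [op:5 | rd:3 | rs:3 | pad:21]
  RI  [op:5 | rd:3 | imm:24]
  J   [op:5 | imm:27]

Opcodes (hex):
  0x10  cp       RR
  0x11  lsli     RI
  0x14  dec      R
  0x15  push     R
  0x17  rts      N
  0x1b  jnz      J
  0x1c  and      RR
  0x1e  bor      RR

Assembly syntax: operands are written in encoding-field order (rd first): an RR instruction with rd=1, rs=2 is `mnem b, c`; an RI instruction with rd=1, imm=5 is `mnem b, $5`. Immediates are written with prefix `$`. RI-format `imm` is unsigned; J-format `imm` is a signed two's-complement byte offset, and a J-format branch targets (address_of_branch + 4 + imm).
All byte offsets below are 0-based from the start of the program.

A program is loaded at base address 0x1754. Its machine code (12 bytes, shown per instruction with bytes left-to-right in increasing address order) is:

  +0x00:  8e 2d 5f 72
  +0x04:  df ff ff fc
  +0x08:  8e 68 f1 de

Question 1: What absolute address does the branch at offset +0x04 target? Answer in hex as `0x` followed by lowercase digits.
0x1758

+0x04: df ff ff fc ⇒ word 0xdffffffc (big)
  top 5b → 0x1b → jnz [J]
  [26:0] imm=134217724 (s27→-4) = $-4
  target = base 0x1754 + off 0x04 + 4 + imm -4 = 0x1758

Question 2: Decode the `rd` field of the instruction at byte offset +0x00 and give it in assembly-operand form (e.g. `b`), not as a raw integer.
+0x00: 8e 2d 5f 72 ⇒ word 0x8e2d5f72 (big)
  top 5b → 0x11 → lsli [RI]
  [26:24] rd=6 = l
  [23:0] imm=2973554 = $2973554

l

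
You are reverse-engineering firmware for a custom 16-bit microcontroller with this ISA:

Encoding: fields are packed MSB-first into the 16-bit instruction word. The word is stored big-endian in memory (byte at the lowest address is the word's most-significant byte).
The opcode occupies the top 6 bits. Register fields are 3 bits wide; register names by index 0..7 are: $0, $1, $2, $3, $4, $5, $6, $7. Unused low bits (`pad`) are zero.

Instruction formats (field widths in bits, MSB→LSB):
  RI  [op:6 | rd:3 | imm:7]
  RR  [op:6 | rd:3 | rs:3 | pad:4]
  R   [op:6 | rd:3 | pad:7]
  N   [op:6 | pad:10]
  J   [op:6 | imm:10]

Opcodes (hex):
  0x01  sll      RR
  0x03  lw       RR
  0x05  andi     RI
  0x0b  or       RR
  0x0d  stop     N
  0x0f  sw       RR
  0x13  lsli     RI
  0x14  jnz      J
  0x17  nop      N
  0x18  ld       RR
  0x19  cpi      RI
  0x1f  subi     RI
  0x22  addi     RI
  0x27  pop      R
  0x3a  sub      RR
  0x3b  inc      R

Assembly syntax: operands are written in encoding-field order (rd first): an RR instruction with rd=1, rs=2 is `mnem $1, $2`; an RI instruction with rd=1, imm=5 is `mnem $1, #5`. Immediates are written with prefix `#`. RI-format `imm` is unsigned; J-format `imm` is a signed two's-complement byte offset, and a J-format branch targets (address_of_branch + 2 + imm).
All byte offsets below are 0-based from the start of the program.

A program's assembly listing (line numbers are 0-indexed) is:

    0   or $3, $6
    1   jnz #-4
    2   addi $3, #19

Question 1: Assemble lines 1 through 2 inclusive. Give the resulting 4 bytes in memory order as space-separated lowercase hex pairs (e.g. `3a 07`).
53 fc 89 93

1. jnz fields op=0x14:6|imm=-4:10 → word 53fch → 53 fc
2. addi fields op=0x22:6|rd=3:3|imm=19:7 → word 8993h → 89 93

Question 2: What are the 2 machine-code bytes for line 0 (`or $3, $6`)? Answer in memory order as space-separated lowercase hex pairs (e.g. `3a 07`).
line 0 (or): pack op=0xb:6|rd=3:3|rs=6:3|pad=0:4 = 0x2de0; big→ 2d e0

2d e0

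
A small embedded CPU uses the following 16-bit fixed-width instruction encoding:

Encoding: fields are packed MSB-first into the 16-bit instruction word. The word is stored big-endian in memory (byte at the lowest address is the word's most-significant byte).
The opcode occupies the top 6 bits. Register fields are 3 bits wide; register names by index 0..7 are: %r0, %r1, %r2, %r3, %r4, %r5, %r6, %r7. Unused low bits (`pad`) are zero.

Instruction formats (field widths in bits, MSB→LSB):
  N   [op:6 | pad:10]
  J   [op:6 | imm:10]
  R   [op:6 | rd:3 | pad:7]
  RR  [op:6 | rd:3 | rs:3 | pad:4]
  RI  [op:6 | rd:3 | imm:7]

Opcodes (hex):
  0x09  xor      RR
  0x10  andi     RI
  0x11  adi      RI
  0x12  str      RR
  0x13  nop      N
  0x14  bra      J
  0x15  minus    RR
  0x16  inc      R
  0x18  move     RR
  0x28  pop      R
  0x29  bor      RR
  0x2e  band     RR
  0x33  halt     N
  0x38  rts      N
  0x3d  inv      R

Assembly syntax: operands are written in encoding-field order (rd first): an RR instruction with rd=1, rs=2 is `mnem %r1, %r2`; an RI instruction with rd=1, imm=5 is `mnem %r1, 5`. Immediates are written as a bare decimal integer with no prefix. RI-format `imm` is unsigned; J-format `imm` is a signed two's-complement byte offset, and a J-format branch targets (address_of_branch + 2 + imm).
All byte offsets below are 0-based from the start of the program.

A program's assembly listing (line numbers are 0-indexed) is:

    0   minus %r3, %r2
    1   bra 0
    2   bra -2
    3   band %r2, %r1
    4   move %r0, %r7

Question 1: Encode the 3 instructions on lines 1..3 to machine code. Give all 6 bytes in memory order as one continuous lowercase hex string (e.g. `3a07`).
line 1 (bra): pack op=0x14:6|imm=0:10 = 0x5000; big→ 50 00
line 2 (bra): pack op=0x14:6|imm=-2:10 = 0x53fe; big→ 53 fe
line 3 (band): pack op=0x2e:6|rd=2:3|rs=1:3|pad=0:4 = 0xb910; big→ b9 10

500053feb910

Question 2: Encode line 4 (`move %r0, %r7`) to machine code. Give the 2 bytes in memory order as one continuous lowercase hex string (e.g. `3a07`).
6070

line 4 (move): pack op=0x18:6|rd=0:3|rs=7:3|pad=0:4 = 0x6070; big→ 60 70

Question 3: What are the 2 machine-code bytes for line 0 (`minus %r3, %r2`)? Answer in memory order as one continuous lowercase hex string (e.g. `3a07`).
0. minus fields op=0x15:6|rd=3:3|rs=2:3|pad=0:4 → word 55a0h → 55 a0

55a0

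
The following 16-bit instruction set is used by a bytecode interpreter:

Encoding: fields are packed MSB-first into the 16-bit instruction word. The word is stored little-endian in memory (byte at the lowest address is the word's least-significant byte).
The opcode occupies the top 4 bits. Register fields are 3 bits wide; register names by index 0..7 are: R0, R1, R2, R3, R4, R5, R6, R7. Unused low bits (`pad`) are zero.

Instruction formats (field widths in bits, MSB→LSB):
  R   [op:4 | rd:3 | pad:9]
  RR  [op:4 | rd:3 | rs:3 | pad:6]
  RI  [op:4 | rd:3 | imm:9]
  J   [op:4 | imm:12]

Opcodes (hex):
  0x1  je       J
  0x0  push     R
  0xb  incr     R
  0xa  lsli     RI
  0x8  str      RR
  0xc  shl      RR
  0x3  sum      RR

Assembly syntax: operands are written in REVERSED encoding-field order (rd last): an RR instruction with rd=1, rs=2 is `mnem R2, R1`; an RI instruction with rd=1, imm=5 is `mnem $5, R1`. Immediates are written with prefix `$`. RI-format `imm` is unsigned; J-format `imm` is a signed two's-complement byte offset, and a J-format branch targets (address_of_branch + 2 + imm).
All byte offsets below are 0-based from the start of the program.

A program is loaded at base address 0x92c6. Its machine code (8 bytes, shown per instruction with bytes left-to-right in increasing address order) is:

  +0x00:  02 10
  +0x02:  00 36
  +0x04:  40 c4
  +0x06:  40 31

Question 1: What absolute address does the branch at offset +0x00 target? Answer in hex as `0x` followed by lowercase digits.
0x92ca

off 0x00: read 02 10 as little → 0x1002
  opcode bits[15:12]=0x1: je/J
  [11:0] imm=2 = $2
  target = base 0x92c6 + off 0x00 + 2 + imm 2 = 0x92ca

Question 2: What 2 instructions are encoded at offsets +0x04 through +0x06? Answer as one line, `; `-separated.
shl R1, R2; sum R5, R0

off 0x04: read 40 c4 as little → 0xc440
  top 4b → 0xc → shl [RR]
  rd: (w>>9)&0x7=0x2 → R2
  rs: (w>>6)&0x7=0x1 → R1
off 0x06: read 40 31 as little → 0x3140
  top 4b → 0x3 → sum [RR]
  rd: (w>>9)&0x7=0x0 → R0
  rs: (w>>6)&0x7=0x5 → R5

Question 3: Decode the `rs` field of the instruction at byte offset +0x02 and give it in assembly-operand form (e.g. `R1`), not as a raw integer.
+0x02: 00 36 ⇒ word 0x3600 (little)
  op=0x3600>>12=0x3 ⇒ sum (RR)
  rd: (w>>9)&0x7=0x3 → R3
  rs: (w>>6)&0x7=0x0 → R0

R0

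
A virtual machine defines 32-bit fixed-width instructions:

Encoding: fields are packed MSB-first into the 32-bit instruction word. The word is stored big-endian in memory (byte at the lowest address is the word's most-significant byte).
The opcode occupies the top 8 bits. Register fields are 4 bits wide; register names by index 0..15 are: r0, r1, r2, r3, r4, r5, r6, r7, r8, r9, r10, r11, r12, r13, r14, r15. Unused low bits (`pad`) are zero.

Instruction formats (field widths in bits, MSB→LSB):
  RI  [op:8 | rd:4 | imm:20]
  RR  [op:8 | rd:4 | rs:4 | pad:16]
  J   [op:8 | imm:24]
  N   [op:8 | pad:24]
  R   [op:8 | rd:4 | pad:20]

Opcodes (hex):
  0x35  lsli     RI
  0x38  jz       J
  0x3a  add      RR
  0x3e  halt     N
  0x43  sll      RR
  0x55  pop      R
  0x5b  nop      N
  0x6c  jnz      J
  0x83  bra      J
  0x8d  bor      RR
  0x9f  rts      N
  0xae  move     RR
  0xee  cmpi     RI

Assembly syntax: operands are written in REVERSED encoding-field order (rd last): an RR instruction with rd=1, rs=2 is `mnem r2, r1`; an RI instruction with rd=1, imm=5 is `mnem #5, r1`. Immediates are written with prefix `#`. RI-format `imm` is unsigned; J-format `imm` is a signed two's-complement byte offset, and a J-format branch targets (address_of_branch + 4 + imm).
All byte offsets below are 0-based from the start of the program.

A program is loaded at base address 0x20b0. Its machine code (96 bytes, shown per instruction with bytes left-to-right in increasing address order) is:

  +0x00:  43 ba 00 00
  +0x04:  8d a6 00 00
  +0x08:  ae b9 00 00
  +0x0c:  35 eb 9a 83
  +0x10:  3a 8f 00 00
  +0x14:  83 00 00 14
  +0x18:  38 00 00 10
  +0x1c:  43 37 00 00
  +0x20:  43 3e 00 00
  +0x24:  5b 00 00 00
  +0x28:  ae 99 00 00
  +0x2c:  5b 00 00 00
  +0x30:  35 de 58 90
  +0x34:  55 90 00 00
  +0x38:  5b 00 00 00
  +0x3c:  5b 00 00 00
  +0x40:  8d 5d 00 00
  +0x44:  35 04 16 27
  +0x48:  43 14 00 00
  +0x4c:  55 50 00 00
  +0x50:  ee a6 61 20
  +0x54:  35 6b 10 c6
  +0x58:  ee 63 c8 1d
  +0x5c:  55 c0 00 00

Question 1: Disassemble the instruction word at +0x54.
[54] 35 6b 10 c6 → 0x356b10c6
  opcode bits[31:24]=0x35: lsli/RI
  rd@[23:20]=0x6 ⇒ r6
  imm@[19:0]=0xb10c6 ⇒ #725190

lsli #725190, r6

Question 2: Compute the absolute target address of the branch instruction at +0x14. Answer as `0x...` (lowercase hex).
off 0x14: read 83 00 00 14 as big → 0x83000014
  top 8b → 0x83 → bra [J]
  imm@[23:0]=0x14 ⇒ #20
  target = base 0x20b0 + off 0x14 + 4 + imm 20 = 0x20dc

0x20dc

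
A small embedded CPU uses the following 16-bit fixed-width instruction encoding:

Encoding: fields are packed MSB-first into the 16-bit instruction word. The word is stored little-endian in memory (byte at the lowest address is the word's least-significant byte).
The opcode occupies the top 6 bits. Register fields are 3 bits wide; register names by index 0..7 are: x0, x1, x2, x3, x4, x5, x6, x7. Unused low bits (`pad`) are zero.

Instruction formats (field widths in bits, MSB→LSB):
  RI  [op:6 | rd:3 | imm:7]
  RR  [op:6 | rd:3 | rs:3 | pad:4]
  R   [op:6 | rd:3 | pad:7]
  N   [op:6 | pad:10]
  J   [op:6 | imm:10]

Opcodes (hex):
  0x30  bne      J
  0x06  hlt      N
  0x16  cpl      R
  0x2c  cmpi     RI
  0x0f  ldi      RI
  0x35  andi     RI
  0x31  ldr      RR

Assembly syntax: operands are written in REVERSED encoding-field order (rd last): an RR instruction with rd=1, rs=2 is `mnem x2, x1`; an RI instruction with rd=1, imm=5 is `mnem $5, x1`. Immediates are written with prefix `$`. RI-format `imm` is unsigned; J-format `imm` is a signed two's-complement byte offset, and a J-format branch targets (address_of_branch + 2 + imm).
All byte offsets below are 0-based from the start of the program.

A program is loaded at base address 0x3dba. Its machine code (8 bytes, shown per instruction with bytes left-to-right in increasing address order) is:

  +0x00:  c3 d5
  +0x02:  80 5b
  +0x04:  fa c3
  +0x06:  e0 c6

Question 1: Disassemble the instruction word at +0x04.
bne $-6

off 0x04: read fa c3 as little → 0xc3fa
  opcode bits[15:10]=0x30: bne/J
  imm@[9:0]=0x3fa (s10→-6) ⇒ $-6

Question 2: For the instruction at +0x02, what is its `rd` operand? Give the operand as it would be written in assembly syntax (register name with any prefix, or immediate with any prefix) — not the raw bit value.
@+02  little-endian(80 5b) = 0x5b80
  op=0x5b80>>10=0x16 ⇒ cpl (R)
  rd@[9:7]=0x7 ⇒ x7

x7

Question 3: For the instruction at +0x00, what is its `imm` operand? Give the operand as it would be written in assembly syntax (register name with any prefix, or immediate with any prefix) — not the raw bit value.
$67

@+00  little-endian(c3 d5) = 0xd5c3
  top 6b → 0x35 → andi [RI]
  rd: (w>>7)&0x7=0x3 → x3
  imm: (w>>0)&0x7f=0x43 → $67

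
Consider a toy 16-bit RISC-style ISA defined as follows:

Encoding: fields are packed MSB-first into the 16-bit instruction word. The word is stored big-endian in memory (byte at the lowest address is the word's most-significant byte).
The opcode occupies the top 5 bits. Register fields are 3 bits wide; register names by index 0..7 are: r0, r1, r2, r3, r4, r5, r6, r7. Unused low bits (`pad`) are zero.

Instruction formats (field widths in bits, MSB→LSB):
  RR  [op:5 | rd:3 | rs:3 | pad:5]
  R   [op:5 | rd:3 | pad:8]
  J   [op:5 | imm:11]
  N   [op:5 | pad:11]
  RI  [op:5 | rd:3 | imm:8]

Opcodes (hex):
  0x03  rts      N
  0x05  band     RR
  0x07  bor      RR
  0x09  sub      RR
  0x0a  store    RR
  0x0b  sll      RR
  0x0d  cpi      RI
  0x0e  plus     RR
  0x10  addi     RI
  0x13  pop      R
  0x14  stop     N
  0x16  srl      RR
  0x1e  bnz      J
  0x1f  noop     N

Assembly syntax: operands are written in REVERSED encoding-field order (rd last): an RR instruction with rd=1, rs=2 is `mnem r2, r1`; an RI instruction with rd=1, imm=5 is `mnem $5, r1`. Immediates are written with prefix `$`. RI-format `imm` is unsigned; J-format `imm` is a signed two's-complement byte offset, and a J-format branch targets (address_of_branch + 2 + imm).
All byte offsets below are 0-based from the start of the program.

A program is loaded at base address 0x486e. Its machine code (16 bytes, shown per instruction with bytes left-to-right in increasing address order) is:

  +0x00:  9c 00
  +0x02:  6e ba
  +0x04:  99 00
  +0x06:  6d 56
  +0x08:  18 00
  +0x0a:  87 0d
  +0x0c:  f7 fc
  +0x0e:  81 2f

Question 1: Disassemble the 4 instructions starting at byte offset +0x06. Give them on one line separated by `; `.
cpi $86, r5; rts; addi $13, r7; bnz $-4

@+06  big-endian(6d 56) = 0x6d56
  opcode bits[15:11]=0xd: cpi/RI
  rd: (w>>8)&0x7=0x5 → r5
  imm: (w>>0)&0xff=0x56 → $86
@+08  big-endian(18 00) = 0x1800
  opcode bits[15:11]=0x3: rts/N
@+0a  big-endian(87 0d) = 0x870d
  opcode bits[15:11]=0x10: addi/RI
  rd: (w>>8)&0x7=0x7 → r7
  imm: (w>>0)&0xff=0xd → $13
@+0c  big-endian(f7 fc) = 0xf7fc
  opcode bits[15:11]=0x1e: bnz/J
  imm: (w>>0)&0x7ff=0x7fc (s11→-4) → $-4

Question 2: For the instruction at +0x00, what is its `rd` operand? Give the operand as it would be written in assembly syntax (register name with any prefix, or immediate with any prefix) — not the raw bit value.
+0x00: 9c 00 ⇒ word 0x9c00 (big)
  opcode bits[15:11]=0x13: pop/R
  rd: (w>>8)&0x7=0x4 → r4

r4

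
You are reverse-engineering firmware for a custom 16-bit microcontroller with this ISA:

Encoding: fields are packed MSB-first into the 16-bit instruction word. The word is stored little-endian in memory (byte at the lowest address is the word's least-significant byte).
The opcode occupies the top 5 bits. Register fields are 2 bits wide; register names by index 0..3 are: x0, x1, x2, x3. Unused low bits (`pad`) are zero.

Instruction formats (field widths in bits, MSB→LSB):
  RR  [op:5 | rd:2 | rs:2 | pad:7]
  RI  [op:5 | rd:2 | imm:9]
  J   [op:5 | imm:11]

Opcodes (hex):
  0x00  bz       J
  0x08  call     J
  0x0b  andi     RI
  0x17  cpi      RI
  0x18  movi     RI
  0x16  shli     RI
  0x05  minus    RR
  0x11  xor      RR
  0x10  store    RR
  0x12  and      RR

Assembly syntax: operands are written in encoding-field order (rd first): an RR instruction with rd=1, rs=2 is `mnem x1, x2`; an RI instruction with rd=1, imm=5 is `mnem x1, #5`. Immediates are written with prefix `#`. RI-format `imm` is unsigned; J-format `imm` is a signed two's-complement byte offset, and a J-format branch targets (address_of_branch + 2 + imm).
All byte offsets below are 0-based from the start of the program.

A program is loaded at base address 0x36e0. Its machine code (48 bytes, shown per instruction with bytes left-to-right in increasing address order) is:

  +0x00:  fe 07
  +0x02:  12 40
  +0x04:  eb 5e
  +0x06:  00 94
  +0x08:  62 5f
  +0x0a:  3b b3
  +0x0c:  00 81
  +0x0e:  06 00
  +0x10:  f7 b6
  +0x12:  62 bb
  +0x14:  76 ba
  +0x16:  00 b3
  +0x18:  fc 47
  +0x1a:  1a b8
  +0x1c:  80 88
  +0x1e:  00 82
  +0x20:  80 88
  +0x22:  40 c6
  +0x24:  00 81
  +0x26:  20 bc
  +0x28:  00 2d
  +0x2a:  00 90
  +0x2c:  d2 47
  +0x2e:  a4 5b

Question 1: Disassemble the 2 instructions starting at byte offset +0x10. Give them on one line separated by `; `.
off 0x10: read f7 b6 as little → 0xb6f7
  op=0xb6f7>>11=0x16 ⇒ shli (RI)
  rd@[10:9]=0x3 ⇒ x3
  imm@[8:0]=0xf7 ⇒ #247
off 0x12: read 62 bb as little → 0xbb62
  op=0xbb62>>11=0x17 ⇒ cpi (RI)
  rd@[10:9]=0x1 ⇒ x1
  imm@[8:0]=0x162 ⇒ #354

shli x3, #247; cpi x1, #354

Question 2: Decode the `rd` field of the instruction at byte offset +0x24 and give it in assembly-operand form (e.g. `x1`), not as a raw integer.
x0

off 0x24: read 00 81 as little → 0x8100
  top 5b → 0x10 → store [RR]
  rd: (w>>9)&0x3=0x0 → x0
  rs: (w>>7)&0x3=0x2 → x2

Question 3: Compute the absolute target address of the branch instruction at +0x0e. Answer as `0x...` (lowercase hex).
0x36f6

[0e] 06 00 → 0x0006
  top 5b → 0x0 → bz [J]
  [10:0] imm=6 = #6
  target = base 0x36e0 + off 0x0e + 2 + imm 6 = 0x36f6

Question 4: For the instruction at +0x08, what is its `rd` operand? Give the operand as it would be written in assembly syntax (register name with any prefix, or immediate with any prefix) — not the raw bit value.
x3

off 0x08: read 62 5f as little → 0x5f62
  opcode bits[15:11]=0xb: andi/RI
  rd@[10:9]=0x3 ⇒ x3
  imm@[8:0]=0x162 ⇒ #354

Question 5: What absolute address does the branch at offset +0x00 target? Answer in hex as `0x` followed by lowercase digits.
@+00  little-endian(fe 07) = 0x07fe
  top 5b → 0x0 → bz [J]
  [10:0] imm=2046 (s11→-2) = #-2
  target = base 0x36e0 + off 0x00 + 2 + imm -2 = 0x36e0

0x36e0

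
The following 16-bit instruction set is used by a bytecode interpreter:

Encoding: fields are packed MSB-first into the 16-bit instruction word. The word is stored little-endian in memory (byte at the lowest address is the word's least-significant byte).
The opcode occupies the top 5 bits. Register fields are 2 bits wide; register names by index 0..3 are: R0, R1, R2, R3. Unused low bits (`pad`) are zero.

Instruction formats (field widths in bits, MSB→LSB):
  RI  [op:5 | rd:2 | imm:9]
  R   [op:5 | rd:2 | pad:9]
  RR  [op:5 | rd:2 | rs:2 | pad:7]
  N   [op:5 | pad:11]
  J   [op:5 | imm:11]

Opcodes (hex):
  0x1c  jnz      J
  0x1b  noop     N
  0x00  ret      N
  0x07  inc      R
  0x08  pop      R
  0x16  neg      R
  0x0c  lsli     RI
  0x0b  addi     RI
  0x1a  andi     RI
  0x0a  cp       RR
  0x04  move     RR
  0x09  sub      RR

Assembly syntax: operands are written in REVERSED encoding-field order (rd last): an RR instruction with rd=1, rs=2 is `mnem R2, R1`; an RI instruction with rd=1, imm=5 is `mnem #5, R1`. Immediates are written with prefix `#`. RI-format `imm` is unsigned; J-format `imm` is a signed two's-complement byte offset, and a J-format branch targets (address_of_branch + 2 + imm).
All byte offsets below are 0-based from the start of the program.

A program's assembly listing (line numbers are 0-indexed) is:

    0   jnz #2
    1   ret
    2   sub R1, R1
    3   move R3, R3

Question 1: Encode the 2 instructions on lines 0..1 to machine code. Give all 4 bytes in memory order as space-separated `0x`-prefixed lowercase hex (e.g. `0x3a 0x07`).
line 0 (jnz): pack op=0x1c:5|imm=2:11 = 0xe002; little→ 02 e0
line 1 (ret): pack op=0x0:5|pad=0:11 = 0x0000; little→ 00 00

0x02 0xe0 0x00 0x00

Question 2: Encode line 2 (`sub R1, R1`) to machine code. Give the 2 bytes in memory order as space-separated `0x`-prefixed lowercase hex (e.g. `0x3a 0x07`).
line 2 (sub): pack op=0x9:5|rd=1:2|rs=1:2|pad=0:7 = 0x4a80; little→ 80 4a

0x80 0x4a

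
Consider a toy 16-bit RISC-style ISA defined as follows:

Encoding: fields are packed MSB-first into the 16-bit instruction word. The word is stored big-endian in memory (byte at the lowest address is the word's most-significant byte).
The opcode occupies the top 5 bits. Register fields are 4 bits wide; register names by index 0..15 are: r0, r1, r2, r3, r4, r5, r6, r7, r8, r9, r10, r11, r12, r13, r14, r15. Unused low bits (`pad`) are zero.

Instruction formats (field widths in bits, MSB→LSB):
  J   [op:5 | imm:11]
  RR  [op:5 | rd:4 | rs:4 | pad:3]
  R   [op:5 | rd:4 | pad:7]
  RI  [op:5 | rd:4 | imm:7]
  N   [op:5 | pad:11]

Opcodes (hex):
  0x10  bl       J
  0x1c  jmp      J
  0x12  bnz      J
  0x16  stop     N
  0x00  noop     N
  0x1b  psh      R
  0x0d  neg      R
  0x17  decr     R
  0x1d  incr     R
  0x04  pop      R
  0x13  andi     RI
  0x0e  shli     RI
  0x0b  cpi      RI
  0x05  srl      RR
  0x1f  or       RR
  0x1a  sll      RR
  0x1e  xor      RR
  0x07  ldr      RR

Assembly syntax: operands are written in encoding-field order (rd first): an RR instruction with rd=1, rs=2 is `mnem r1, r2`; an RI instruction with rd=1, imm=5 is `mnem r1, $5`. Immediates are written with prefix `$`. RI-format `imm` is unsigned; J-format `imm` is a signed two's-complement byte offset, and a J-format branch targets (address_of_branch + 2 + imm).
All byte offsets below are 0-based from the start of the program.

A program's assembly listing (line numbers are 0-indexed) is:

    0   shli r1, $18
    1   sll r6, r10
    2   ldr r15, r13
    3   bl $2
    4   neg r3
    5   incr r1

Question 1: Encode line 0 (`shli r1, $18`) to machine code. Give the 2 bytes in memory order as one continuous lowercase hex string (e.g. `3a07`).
7092

L0: shli op=0xe:5|rd=1:4|imm=18:7 ⇒ 0x7092 ⇒ big 70 92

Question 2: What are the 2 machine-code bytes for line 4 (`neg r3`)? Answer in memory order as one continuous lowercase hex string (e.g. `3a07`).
6980

line 4 (neg): pack op=0xd:5|rd=3:4|pad=0:7 = 0x6980; big→ 69 80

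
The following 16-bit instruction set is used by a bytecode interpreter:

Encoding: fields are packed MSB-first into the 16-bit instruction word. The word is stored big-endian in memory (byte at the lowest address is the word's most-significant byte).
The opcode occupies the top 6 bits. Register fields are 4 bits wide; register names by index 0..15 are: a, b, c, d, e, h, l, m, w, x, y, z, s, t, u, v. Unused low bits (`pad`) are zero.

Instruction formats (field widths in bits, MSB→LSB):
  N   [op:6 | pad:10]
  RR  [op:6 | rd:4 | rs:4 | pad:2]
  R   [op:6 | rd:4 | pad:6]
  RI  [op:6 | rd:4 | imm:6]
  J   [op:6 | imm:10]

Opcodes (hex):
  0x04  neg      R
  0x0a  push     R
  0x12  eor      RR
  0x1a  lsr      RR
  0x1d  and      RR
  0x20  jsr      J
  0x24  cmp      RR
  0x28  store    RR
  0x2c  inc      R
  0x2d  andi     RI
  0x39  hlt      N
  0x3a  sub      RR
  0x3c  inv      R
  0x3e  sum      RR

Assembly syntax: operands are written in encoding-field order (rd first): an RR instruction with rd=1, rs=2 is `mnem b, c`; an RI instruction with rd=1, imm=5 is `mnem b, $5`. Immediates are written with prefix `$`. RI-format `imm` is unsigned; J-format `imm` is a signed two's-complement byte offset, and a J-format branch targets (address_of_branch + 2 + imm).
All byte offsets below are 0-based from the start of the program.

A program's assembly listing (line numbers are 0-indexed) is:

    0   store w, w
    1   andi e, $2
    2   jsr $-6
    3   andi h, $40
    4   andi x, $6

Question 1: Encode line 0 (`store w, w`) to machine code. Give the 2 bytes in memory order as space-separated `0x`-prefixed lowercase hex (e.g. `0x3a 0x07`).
L0: store op=0x28:6|rd=8:4|rs=8:4|pad=0:2 ⇒ 0xa220 ⇒ big a2 20

0xa2 0x20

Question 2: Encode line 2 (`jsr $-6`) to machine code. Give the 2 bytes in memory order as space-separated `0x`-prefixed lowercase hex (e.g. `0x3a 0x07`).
L2: jsr op=0x20:6|imm=-6:10 ⇒ 0x83fa ⇒ big 83 fa

0x83 0xfa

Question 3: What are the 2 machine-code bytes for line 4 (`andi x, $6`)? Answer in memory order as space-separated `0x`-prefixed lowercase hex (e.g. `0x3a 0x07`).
0xb6 0x46

L4: andi op=0x2d:6|rd=9:4|imm=6:6 ⇒ 0xb646 ⇒ big b6 46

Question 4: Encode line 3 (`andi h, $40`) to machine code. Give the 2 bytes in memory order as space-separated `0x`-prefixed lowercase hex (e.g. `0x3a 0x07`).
L3: andi op=0x2d:6|rd=5:4|imm=40:6 ⇒ 0xb568 ⇒ big b5 68

0xb5 0x68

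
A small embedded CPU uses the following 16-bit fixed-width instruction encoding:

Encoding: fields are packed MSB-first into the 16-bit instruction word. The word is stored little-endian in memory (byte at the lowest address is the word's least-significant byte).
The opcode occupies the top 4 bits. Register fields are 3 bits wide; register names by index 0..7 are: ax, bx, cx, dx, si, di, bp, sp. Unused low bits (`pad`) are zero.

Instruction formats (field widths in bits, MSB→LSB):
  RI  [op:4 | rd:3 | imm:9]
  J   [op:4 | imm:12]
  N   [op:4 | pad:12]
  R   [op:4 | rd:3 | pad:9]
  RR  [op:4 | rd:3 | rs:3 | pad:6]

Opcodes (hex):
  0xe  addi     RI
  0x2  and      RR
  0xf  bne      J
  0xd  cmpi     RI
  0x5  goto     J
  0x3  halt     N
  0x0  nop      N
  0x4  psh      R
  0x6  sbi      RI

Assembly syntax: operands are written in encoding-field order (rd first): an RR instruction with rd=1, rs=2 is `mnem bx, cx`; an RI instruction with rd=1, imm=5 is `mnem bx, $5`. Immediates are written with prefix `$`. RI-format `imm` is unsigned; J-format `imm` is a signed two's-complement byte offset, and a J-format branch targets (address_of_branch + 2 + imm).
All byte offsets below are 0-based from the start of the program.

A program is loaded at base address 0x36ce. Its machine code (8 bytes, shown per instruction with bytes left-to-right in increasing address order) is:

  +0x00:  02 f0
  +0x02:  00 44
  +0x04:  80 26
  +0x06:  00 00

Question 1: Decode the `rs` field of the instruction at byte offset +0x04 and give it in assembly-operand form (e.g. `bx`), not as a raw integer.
+0x04: 80 26 ⇒ word 0x2680 (little)
  op=0x2680>>12=0x2 ⇒ and (RR)
  [11:9] rd=3 = dx
  [8:6] rs=2 = cx

cx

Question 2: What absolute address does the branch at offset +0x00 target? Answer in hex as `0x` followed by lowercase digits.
0x36d2

@+00  little-endian(02 f0) = 0xf002
  top 4b → 0xf → bne [J]
  imm@[11:0]=0x2 ⇒ $2
  target = base 0x36ce + off 0x00 + 2 + imm 2 = 0x36d2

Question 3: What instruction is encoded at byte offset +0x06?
nop

[06] 00 00 → 0x0000
  top 4b → 0x0 → nop [N]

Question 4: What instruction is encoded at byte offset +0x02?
off 0x02: read 00 44 as little → 0x4400
  top 4b → 0x4 → psh [R]
  rd@[11:9]=0x2 ⇒ cx

psh cx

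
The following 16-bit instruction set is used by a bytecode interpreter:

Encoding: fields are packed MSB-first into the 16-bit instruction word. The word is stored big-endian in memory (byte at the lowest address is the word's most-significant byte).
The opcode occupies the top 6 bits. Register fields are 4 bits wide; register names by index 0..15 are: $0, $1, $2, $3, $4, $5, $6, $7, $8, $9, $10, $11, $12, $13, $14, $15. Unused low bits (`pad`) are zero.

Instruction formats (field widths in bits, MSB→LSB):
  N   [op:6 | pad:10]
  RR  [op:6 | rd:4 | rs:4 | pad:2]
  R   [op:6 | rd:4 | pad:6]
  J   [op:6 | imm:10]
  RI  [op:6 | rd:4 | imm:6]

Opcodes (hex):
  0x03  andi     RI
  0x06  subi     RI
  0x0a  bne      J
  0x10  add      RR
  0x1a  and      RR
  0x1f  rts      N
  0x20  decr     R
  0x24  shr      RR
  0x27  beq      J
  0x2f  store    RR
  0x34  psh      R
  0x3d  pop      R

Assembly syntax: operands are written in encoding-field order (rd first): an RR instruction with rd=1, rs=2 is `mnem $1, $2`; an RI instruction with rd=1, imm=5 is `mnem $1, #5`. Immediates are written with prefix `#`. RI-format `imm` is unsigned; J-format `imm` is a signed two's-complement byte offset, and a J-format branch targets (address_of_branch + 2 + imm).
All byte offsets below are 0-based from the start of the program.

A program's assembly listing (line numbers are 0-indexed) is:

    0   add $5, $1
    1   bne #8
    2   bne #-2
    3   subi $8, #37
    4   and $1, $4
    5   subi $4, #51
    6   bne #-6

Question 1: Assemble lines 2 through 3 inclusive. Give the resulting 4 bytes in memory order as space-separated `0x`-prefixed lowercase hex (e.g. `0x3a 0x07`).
0x2b 0xfe 0x1a 0x25

2. bne fields op=0xa:6|imm=-2:10 → word 2bfeh → 2b fe
3. subi fields op=0x6:6|rd=8:4|imm=37:6 → word 1a25h → 1a 25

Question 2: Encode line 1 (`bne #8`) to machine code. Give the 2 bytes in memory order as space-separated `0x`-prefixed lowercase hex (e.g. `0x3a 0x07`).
0x28 0x08

line 1 (bne): pack op=0xa:6|imm=8:10 = 0x2808; big→ 28 08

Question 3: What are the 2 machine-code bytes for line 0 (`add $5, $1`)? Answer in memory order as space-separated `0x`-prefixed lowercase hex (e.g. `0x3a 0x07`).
0. add fields op=0x10:6|rd=5:4|rs=1:4|pad=0:2 → word 4144h → 41 44

0x41 0x44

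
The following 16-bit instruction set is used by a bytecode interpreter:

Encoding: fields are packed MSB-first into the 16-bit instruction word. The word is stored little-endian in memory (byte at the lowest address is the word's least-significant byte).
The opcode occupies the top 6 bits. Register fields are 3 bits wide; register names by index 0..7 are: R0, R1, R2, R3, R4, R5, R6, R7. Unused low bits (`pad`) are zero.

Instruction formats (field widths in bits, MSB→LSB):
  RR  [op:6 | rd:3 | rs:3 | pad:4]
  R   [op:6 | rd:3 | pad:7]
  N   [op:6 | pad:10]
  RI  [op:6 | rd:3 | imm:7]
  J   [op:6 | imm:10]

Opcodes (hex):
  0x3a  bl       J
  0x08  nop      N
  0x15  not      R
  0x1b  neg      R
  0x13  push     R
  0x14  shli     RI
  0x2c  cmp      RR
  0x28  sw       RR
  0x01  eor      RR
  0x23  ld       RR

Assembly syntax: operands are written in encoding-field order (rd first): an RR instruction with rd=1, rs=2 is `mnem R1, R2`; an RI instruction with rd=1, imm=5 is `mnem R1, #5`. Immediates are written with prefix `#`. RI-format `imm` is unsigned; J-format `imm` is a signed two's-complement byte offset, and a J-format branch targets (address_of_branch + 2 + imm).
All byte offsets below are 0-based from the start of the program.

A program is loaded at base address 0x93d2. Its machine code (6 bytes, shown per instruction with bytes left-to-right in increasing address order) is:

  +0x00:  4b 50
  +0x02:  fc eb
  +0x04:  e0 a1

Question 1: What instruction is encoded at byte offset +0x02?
+0x02: fc eb ⇒ word 0xebfc (little)
  op=0xebfc>>10=0x3a ⇒ bl (J)
  [9:0] imm=1020 (s10→-4) = #-4

bl #-4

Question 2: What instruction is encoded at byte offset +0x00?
shli R0, #75

[00] 4b 50 → 0x504b
  opcode bits[15:10]=0x14: shli/RI
  rd@[9:7]=0x0 ⇒ R0
  imm@[6:0]=0x4b ⇒ #75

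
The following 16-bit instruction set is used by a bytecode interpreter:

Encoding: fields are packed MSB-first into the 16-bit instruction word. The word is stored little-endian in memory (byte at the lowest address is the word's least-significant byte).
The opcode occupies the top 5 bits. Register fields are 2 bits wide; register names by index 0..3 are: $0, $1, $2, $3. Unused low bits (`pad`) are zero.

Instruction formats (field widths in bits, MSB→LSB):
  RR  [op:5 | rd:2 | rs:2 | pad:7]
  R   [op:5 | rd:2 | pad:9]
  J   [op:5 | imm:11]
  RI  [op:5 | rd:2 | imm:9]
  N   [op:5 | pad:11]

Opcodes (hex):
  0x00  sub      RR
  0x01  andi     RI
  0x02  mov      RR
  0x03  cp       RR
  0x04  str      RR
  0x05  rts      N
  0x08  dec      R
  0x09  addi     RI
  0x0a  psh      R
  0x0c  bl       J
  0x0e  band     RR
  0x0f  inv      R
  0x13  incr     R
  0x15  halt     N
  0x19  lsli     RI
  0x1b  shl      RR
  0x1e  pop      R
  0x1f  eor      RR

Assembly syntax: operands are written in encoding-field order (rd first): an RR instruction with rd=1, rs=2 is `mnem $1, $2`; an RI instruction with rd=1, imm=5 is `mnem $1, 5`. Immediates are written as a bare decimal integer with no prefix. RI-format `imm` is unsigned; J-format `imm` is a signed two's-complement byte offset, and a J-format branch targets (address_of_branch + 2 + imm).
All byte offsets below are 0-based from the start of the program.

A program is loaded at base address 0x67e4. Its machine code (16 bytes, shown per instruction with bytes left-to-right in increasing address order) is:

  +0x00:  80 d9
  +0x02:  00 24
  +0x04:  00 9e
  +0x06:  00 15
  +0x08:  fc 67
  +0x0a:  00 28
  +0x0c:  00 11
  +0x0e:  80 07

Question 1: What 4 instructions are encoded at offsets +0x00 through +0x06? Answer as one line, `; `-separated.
@+00  little-endian(80 d9) = 0xd980
  top 5b → 0x1b → shl [RR]
  rd: (w>>9)&0x3=0x0 → $0
  rs: (w>>7)&0x3=0x3 → $3
@+02  little-endian(00 24) = 0x2400
  top 5b → 0x4 → str [RR]
  rd: (w>>9)&0x3=0x2 → $2
  rs: (w>>7)&0x3=0x0 → $0
@+04  little-endian(00 9e) = 0x9e00
  top 5b → 0x13 → incr [R]
  rd: (w>>9)&0x3=0x3 → $3
@+06  little-endian(00 15) = 0x1500
  top 5b → 0x2 → mov [RR]
  rd: (w>>9)&0x3=0x2 → $2
  rs: (w>>7)&0x3=0x2 → $2

shl $0, $3; str $2, $0; incr $3; mov $2, $2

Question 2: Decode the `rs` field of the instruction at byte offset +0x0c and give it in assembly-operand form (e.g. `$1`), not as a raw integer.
$2

off 0x0c: read 00 11 as little → 0x1100
  op=0x1100>>11=0x2 ⇒ mov (RR)
  [10:9] rd=0 = $0
  [8:7] rs=2 = $2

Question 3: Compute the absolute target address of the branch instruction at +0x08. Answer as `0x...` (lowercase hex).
+0x08: fc 67 ⇒ word 0x67fc (little)
  top 5b → 0xc → bl [J]
  imm: (w>>0)&0x7ff=0x7fc (s11→-4) → -4
  target = base 0x67e4 + off 0x08 + 2 + imm -4 = 0x67ea

0x67ea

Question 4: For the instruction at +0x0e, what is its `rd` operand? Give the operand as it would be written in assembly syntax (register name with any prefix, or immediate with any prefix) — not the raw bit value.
off 0x0e: read 80 07 as little → 0x0780
  opcode bits[15:11]=0x0: sub/RR
  rd@[10:9]=0x3 ⇒ $3
  rs@[8:7]=0x3 ⇒ $3

$3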